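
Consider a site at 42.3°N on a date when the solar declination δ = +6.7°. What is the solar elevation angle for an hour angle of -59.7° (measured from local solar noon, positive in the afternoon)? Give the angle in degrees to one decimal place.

26.7°

cos θ_z = sin φ sin δ + cos φ cos δ cos H = (0.6730)(0.1167) + (0.7396)(0.9932)(0.5045) = 0.4491.
θ_z = arccos(0.4491) = 63.31°, so the elevation is 90° − 63.31° = 26.69°.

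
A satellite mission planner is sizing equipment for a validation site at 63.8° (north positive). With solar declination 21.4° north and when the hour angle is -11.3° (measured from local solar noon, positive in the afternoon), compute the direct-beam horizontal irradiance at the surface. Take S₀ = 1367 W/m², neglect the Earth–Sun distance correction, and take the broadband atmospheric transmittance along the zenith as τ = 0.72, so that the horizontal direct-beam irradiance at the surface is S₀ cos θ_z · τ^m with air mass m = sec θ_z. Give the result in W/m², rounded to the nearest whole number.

With φ = 63.8°, δ = 21.4°, H = -11.30°: sin φ sin δ = 0.3274, cos φ cos δ cos H = 0.4031, so cos θ_z = 0.7305.
Air mass m = 1/cos θ_z = 1/0.7305 = 1.369; τ^m = 0.72^1.369 = 0.6378.
Surface direct beam = 1367 × 0.7305 × 0.6378 = 636.90 W/m².

637 W/m²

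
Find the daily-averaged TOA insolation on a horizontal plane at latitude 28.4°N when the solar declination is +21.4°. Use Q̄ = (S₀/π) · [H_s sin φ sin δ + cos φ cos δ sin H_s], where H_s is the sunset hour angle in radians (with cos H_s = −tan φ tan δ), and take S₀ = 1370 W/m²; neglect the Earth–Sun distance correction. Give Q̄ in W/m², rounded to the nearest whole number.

484 W/m²

The sunset hour angle satisfies cos H_s = −tan φ tan δ = -0.2119, giving H_s = 102.23°. In radians, H_s = 1.7843.
H_s sin φ sin δ = 1.7843 × 0.4756 × 0.3649 = 0.3097.
cos φ cos δ sin H_s = 0.8796 × 0.9311 × 0.9773 = 0.8004.
Q̄ = (1370/π) × (0.3097 + 0.8004) = 436.08 × 1.1101 = 484.09 W/m².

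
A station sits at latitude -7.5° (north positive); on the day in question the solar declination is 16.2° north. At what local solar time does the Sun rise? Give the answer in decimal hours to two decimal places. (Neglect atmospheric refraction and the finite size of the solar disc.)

The sunset hour angle satisfies cos H_s = −tan φ tan δ = 0.0382, giving H_s = 87.81°.
Sunrise is at 12 − H_s/15 = 12 − 5.854 = 6.146 h local solar time.

6.15 h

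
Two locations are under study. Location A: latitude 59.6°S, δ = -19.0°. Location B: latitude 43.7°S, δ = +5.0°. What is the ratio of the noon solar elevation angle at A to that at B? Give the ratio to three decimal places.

A: 90° − |-59.6 − (-19.0)| = 49.40°.
B: 90° − |-43.7 − (5.0)| = 41.30°.
Ratio A/B = 49.4000 / 41.3000 = 1.1961.

1.196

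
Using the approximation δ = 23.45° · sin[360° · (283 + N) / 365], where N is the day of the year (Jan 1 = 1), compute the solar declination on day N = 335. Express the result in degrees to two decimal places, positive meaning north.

-21.97°

360 × (283 + 335) / 365 = 609.534°; sin(609.534°) = -0.9369.
δ = 23.45 × -0.9369 = -21.970° ≈ -21.97°.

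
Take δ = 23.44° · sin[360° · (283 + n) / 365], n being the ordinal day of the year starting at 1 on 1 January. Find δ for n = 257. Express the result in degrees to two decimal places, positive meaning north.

+3.02°

360 × (283 + 257) / 365 = 532.603°; sin(532.603°) = 0.1287.
δ = 23.44 × 0.1287 = 3.017° ≈ +3.02°.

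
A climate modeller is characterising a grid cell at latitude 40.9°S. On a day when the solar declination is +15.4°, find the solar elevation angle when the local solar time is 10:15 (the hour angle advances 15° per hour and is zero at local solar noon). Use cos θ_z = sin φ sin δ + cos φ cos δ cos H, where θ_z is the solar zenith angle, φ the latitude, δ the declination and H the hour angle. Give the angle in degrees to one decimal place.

28.7°

Hour angle H = 15° × (10.25 − 12) = -26.25°.
cos θ_z = sin(-40.9°) sin(15.4°) + cos(-40.9°) cos(15.4°) cos(-26.25°) = -0.1739 + 0.6536 = 0.4797.
θ_z = arccos(0.4797) = 61.33°, so the elevation is 90° − 61.33° = 28.67°.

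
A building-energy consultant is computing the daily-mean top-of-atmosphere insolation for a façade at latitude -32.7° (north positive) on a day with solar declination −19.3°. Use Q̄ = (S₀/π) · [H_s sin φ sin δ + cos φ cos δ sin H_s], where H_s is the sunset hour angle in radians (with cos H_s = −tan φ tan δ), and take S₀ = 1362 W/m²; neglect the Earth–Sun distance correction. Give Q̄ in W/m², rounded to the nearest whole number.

−tan φ tan δ = −(-0.6420)(-0.3502) = -0.2248; H_s = arccos(-0.2248) = 102.99°. In radians, H_s = 1.7975.
H_s sin φ sin δ = 1.7975 × -0.5402 × -0.3305 = 0.3209.
cos φ cos δ sin H_s = 0.8415 × 0.9438 × 0.9744 = 0.7739.
Q̄ = (1362/π) × (0.3209 + 0.7739) = 433.54 × 1.0948 = 474.64 W/m².

475 W/m²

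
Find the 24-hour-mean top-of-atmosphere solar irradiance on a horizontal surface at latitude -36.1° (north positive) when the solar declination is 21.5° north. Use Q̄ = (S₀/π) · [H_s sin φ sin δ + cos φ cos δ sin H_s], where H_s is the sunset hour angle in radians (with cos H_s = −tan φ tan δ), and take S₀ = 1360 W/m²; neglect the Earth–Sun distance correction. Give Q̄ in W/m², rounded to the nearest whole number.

−tan φ tan δ = −(-0.7292)(0.3939) = 0.2872; H_s = arccos(0.2872) = 73.31°. In radians, H_s = 1.2795.
H_s sin φ sin δ = 1.2795 × -0.5892 × 0.3665 = -0.2763.
cos φ cos δ sin H_s = 0.8080 × 0.9304 × 0.9579 = 0.7201.
Q̄ = (1360/π) × (-0.2763 + 0.7201) = 432.90 × 0.4438 = 192.12 W/m².

192 W/m²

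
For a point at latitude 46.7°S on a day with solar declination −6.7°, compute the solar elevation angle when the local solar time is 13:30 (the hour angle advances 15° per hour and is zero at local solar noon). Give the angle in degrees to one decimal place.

45.6°

Hour angle H = 15° × (13.5 − 12) = 22.50°.
cos θ_z = sin φ sin δ + cos φ cos δ cos H = (-0.7278)(-0.1167) + (0.6858)(0.9932)(0.9239) = 0.7142.
θ_z = arccos(0.7142) = 44.42°, so the elevation is 90° − 44.42° = 45.58°.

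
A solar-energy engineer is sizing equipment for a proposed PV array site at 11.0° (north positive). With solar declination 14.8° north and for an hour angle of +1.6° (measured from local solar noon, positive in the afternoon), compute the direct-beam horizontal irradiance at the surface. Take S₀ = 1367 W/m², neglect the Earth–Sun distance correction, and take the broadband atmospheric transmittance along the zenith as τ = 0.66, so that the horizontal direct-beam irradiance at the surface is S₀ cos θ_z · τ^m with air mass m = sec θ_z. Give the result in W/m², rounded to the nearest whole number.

cos θ_z = sin φ sin δ + cos φ cos δ cos H = (0.1908)(0.2554) + (0.9816)(0.9668)(0.9996) = 0.9974.
Air mass m = 1/cos θ_z = 1/0.9974 = 1.003; τ^m = 0.66^1.003 = 0.6592.
Surface direct beam = 1367 × 0.9974 × 0.6592 = 898.78 W/m².

899 W/m²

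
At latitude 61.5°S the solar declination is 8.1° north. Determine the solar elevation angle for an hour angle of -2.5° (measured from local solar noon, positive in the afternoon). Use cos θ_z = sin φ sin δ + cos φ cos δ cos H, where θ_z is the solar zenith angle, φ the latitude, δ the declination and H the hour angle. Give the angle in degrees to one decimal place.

20.4°

cos θ_z = sin φ sin δ + cos φ cos δ cos H = (-0.8788)(0.1409) + (0.4772)(0.9900)(0.9990) = 0.3481.
θ_z = arccos(0.3481) = 69.63°, so the elevation is 90° − 69.63° = 20.37°.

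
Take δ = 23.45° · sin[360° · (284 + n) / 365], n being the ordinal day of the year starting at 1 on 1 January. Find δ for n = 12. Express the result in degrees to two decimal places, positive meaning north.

360 × (284 + 12) / 365 = 291.945°; sin(291.945°) = -0.9275.
δ = 23.45 × -0.9275 = -21.750° ≈ -21.75°.

-21.75°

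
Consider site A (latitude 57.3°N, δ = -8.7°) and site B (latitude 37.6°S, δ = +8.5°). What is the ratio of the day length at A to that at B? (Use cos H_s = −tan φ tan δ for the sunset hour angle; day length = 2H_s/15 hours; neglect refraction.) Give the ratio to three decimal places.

A: H_s = arccos(−tan 57.3° · tan -8.7°) = 76.21°, so 2H_s/15 = 10.1613 h.
B: H_s = arccos(−tan -37.6° · tan 8.5°) = 83.39°, so 2H_s/15 = 11.1187 h.
Ratio A/B = 10.1613 / 11.1187 = 0.9139.

0.914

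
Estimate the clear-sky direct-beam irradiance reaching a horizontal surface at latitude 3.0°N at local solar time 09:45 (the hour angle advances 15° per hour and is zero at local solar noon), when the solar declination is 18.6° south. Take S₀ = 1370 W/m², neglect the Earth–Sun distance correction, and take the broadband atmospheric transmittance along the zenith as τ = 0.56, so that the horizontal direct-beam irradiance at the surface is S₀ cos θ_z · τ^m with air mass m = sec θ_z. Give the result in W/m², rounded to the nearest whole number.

497 W/m²

Hour angle H = 15° × (9.75 − 12) = -33.75°.
cos θ_z = sin(3.0°) sin(-18.6°) + cos(3.0°) cos(-18.6°) cos(-33.75°) = -0.0167 + 0.7870 = 0.7703.
Air mass m = 1/cos θ_z = 1/0.7703 = 1.298; τ^m = 0.56^1.298 = 0.4711.
Surface direct beam = 1370 × 0.7703 × 0.4711 = 497.16 W/m².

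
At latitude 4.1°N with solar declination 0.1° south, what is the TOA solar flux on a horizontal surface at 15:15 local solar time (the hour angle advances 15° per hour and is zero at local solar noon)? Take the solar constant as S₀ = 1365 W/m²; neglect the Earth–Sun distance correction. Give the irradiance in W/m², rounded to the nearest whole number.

Hour angle H = 15° × (15.25 − 12) = 48.75°.
With φ = 4.1°, δ = -0.1°, H = 48.75°: sin φ sin δ = -0.0001, cos φ cos δ cos H = 0.6577, so cos θ_z = 0.6576.
Top-of-atmosphere irradiance = S₀ cos θ_z = 1365 × 0.6576 = 897.62 W/m².

898 W/m²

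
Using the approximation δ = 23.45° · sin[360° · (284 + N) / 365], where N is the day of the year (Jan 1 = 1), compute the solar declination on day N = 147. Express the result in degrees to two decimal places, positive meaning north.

+21.27°

360 × (284 + 147) / 365 = 425.096°; sin(425.096°) = 0.9070.
δ = 23.45 × 0.9070 = 21.269° ≈ +21.27°.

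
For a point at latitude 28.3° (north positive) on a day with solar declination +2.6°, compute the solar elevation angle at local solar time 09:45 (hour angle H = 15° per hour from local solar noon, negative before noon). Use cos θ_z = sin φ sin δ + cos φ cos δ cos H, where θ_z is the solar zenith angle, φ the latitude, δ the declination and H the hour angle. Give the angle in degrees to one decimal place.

Hour angle H = 15° × (9.75 − 12) = -33.75°.
cos θ_z = sin φ sin δ + cos φ cos δ cos H = (0.4741)(0.0454) + (0.8805)(0.9990)(0.8315) = 0.7529.
θ_z = arccos(0.7529) = 41.16°, so the elevation is 90° − 41.16° = 48.84°.

48.8°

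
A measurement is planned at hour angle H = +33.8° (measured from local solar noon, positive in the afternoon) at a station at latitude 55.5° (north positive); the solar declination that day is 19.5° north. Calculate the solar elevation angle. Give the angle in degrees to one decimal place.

With φ = 55.5°, δ = 19.5°, H = 33.80°: sin φ sin δ = 0.2751, cos φ cos δ cos H = 0.4437, so cos θ_z = 0.7188.
θ_z = arccos(0.7188) = 44.04°, so the elevation is 90° − 44.04° = 45.96°.

46.0°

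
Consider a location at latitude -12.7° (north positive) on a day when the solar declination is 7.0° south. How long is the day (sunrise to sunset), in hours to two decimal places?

12.21 hours

The sunset hour angle satisfies cos H_s = −tan φ tan δ = -0.0277, giving H_s = 91.59°.
Day length = 2 H_s / 15° h⁻¹ = 183.18° / 15 = 12.212 h.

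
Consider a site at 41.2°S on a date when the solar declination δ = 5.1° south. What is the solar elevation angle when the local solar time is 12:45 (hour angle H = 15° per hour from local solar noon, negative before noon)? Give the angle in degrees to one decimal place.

Hour angle H = 15° × (12.75 − 12) = 11.25°.
With φ = -41.2°, δ = -5.1°, H = 11.25°: sin φ sin δ = 0.0586, cos φ cos δ cos H = 0.7350, so cos θ_z = 0.7936.
θ_z = arccos(0.7936) = 37.48°, so the elevation is 90° − 37.48° = 52.52°.

52.5°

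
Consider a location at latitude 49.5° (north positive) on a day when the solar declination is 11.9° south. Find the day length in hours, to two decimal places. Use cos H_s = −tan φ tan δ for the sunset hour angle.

−tan φ tan δ = −(1.1708)(-0.2107) = 0.2467; H_s = arccos(0.2467) = 75.72°.
Day length = 2 H_s / 15° h⁻¹ = 151.44° / 15 = 10.096 h.

10.10 hours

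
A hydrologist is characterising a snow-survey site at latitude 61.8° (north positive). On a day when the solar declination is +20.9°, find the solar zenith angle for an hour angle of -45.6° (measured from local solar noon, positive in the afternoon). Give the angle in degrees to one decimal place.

cos θ_z = sin φ sin δ + cos φ cos δ cos H = (0.8813)(0.3567) + (0.4726)(0.9342)(0.6997) = 0.6233.
θ_z = arccos(0.6233) = 51.44°.

51.4°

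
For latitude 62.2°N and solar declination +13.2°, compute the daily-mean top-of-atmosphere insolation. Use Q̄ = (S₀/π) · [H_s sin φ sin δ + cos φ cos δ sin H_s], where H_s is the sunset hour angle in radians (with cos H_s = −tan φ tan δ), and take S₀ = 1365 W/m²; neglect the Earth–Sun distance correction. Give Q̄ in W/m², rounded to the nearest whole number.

355 W/m²

cos H_s = −tan(62.2°) · tan(13.2°) = -0.4449, so H_s = arccos(-0.4449) = 116.42°. In radians, H_s = 2.0319.
H_s sin φ sin δ = 2.0319 × 0.8846 × 0.2284 = 0.4105.
cos φ cos δ sin H_s = 0.4664 × 0.9736 × 0.8956 = 0.4067.
Q̄ = (1365/π) × (0.4105 + 0.4067) = 434.49 × 0.8172 = 355.07 W/m².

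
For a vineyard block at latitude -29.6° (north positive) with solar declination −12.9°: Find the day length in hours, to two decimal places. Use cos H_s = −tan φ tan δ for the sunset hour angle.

13.00 hours

cos H_s = −tan(-29.6°) · tan(-12.9°) = -0.1301, so H_s = arccos(-0.1301) = 97.48°.
Day length = 2 H_s / 15° h⁻¹ = 194.96° / 15 = 12.997 h.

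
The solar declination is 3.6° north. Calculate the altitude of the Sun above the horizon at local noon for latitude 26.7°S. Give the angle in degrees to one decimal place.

59.7°

At local solar noon the hour angle is zero, so the elevation is 90° − |φ − δ| = 90° − |-26.7° − (3.6°)| = 90° − 30.3° = 59.7°.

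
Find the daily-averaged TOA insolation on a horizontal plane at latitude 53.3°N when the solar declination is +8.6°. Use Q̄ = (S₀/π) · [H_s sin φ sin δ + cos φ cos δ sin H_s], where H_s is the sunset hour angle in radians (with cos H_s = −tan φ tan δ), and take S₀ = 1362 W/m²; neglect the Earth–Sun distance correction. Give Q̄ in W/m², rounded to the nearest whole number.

cos H_s = −tan(53.3°) · tan(8.6°) = -0.2029, so H_s = arccos(-0.2029) = 101.71°. In radians, H_s = 1.7752.
H_s sin φ sin δ = 1.7752 × 0.8018 × 0.1495 = 0.2128.
cos φ cos δ sin H_s = 0.5976 × 0.9888 × 0.9792 = 0.5786.
Q̄ = (1362/π) × (0.2128 + 0.5786) = 433.54 × 0.7914 = 343.10 W/m².

343 W/m²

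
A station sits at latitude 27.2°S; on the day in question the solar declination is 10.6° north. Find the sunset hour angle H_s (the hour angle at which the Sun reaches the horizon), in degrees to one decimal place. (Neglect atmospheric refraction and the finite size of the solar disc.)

−tan φ tan δ = −(-0.5139)(0.1871) = 0.0962; H_s = arccos(0.0962) = 84.48°.

84.5°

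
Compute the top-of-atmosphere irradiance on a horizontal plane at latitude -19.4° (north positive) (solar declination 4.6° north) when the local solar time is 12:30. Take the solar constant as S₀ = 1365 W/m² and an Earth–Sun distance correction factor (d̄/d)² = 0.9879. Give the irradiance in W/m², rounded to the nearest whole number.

Hour angle H = 15° × (12.5 − 12) = 7.50°.
cos θ_z = sin(-19.4°) sin(4.6°) + cos(-19.4°) cos(4.6°) cos(7.50°) = -0.0266 + 0.9321 = 0.9055.
Top-of-atmosphere irradiance = S₀ (d̄/d)² cos θ_z = 1365 × 0.9879 × 0.9055 = 1221.05 W/m².

1221 W/m²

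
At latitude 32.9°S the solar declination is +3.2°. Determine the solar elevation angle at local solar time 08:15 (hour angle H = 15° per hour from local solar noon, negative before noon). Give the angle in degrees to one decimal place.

Hour angle H = 15° × (8.25 − 12) = -56.25°.
With φ = -32.9°, δ = 3.2°, H = -56.25°: sin φ sin δ = -0.0303, cos φ cos δ cos H = 0.4657, so cos θ_z = 0.4354.
θ_z = arccos(0.4354) = 64.19°, so the elevation is 90° − 64.19° = 25.81°.

25.8°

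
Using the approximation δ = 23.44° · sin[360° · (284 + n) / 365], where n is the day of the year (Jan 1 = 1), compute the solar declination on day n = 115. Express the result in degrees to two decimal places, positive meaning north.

360 × (284 + 115) / 365 = 393.534°; sin(393.534°) = 0.5524.
δ = 23.44 × 0.5524 = 12.948° ≈ +12.95°.

+12.95°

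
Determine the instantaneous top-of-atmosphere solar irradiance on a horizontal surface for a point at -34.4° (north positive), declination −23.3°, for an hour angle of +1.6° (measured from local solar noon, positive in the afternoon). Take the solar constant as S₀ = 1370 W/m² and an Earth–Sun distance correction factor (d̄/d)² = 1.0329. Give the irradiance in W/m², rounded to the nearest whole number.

1388 W/m²

cos θ_z = sin φ sin δ + cos φ cos δ cos H = (-0.5650)(-0.3955) + (0.8251)(0.9184)(0.9996) = 0.9809.
Top-of-atmosphere irradiance = S₀ (d̄/d)² cos θ_z = 1370 × 1.0329 × 0.9809 = 1388.05 W/m².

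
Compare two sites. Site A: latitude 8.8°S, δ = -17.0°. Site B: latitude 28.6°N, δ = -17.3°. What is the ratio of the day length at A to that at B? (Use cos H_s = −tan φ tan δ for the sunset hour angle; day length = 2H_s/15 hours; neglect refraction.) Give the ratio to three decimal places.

1.156

A: H_s = arccos(−tan -8.8° · tan -17.0°) = 92.71°, so 2H_s/15 = 12.3613 h.
B: H_s = arccos(−tan 28.6° · tan -17.3°) = 80.22°, so 2H_s/15 = 10.6960 h.
Ratio A/B = 12.3613 / 10.6960 = 1.1557.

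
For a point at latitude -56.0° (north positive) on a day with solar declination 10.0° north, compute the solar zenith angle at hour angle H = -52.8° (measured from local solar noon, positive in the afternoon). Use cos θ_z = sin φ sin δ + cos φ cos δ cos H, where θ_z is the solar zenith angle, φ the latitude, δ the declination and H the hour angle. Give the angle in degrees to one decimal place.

79.1°

With φ = -56.0°, δ = 10.0°, H = -52.80°: sin φ sin δ = -0.1440, cos φ cos δ cos H = 0.3330, so cos θ_z = 0.1890.
θ_z = arccos(0.1890) = 79.11°.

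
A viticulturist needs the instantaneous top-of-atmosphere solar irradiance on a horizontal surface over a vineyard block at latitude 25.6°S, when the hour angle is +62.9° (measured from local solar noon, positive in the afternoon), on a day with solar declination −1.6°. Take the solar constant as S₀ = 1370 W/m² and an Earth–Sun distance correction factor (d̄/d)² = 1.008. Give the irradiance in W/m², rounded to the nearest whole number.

584 W/m²

cos θ_z = sin φ sin δ + cos φ cos δ cos H = (-0.4321)(-0.0279) + (0.9018)(0.9996)(0.4555) = 0.4227.
Top-of-atmosphere irradiance = S₀ (d̄/d)² cos θ_z = 1370 × 1.008 × 0.4227 = 583.73 W/m².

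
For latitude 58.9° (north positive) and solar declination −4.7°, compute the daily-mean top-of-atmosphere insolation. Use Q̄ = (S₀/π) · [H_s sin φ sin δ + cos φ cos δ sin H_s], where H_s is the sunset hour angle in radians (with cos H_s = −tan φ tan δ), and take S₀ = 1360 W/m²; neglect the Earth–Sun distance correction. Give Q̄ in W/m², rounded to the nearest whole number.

The sunset hour angle satisfies cos H_s = −tan φ tan δ = 0.1363, giving H_s = 82.17°. In radians, H_s = 1.4341.
H_s sin φ sin δ = 1.4341 × 0.8563 × -0.0819 = -0.1006.
cos φ cos δ sin H_s = 0.5165 × 0.9966 × 0.9907 = 0.5100.
Q̄ = (1360/π) × (-0.1006 + 0.5100) = 432.90 × 0.4094 = 177.23 W/m².

177 W/m²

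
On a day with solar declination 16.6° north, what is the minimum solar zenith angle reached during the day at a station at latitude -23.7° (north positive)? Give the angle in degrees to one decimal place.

At local solar noon the hour angle is zero, so the zenith angle is |φ − δ| = |-23.7° − (16.6°)| = 40.3°.

40.3°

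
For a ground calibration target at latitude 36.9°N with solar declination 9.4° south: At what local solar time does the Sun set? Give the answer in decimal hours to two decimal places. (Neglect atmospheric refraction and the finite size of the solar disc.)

17.52 h

−tan φ tan δ = −(0.7508)(-0.1655) = 0.1243; H_s = arccos(0.1243) = 82.86°.
Sunset is at 12 + H_s/15 = 12 + 5.524 = 17.524 h local solar time.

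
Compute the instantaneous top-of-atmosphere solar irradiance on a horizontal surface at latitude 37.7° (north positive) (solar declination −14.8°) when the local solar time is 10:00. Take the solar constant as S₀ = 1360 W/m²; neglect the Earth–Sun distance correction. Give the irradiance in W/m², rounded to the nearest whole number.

Hour angle H = 15° × (10 − 12) = -30.00°.
cos θ_z = sin φ sin δ + cos φ cos δ cos H = (0.6115)(-0.2554) + (0.7912)(0.9668)(0.8660) = 0.5063.
Top-of-atmosphere irradiance = S₀ cos θ_z = 1360 × 0.5063 = 688.57 W/m².

689 W/m²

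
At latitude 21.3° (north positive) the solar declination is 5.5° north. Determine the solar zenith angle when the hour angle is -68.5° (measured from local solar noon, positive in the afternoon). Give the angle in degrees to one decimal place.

cos θ_z = sin(21.3°) sin(5.5°) + cos(21.3°) cos(5.5°) cos(-68.50°) = 0.0348 + 0.3399 = 0.3747.
θ_z = arccos(0.3747) = 67.99°.

68.0°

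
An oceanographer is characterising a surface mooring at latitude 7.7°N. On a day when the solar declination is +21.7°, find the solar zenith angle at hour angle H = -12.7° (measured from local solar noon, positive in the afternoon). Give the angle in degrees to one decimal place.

18.6°

cos θ_z = sin(7.7°) sin(21.7°) + cos(7.7°) cos(21.7°) cos(-12.70°) = 0.0495 + 0.8982 = 0.9477.
θ_z = arccos(0.9477) = 18.61°.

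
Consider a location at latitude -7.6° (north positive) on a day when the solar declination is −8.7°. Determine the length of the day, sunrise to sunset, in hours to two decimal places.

−tan φ tan δ = −(-0.1334)(-0.1530) = -0.0204; H_s = arccos(-0.0204) = 91.17°.
Day length = 2 H_s / 15° h⁻¹ = 182.34° / 15 = 12.156 h.

12.16 hours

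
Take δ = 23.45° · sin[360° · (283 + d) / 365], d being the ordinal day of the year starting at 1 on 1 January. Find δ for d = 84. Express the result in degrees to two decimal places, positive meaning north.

+0.81°

360 × (283 + 84) / 365 = 361.973°; sin(361.973°) = 0.0344.
δ = 23.45 × 0.0344 = 0.807° ≈ +0.81°.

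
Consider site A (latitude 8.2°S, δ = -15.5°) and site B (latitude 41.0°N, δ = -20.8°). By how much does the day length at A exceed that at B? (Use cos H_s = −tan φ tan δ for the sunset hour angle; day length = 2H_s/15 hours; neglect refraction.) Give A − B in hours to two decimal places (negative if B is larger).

A: H_s = arccos(−tan -8.2° · tan -15.5°) = 92.29°, so 2H_s/15 = 12.3053 h.
B: H_s = arccos(−tan 41.0° · tan -20.8°) = 70.72°, so 2H_s/15 = 9.4293 h.
A − B = 12.3053 − 9.4293 = 2.8760 h.

+2.88 h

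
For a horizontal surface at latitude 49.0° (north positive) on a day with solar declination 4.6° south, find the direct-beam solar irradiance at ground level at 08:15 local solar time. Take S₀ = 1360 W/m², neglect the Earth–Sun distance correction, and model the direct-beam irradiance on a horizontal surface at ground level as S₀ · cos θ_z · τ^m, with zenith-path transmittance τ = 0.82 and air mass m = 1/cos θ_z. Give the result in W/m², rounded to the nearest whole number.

Hour angle H = 15° × (8.25 − 12) = -56.25°.
With φ = 49.0°, δ = -4.6°, H = -56.25°: sin φ sin δ = -0.0605, cos φ cos δ cos H = 0.3633, so cos θ_z = 0.3028.
Air mass m = 1/cos θ_z = 1/0.3028 = 3.303; τ^m = 0.82^3.303 = 0.5192.
Surface direct beam = 1360 × 0.3028 × 0.5192 = 213.81 W/m².

214 W/m²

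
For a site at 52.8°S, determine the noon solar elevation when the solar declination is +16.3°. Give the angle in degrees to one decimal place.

At local solar noon the hour angle is zero, so the elevation is 90° − |φ − δ| = 90° − |-52.8° − (16.3°)| = 90° − 69.1° = 20.9°.

20.9°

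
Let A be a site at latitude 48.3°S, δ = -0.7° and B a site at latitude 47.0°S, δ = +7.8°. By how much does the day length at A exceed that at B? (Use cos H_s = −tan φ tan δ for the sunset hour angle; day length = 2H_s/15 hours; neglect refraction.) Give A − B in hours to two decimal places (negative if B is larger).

A: H_s = arccos(−tan -48.3° · tan -0.7°) = 90.79°, so 2H_s/15 = 12.1053 h.
B: H_s = arccos(−tan -47.0° · tan 7.8°) = 81.55°, so 2H_s/15 = 10.8733 h.
A − B = 12.1053 − 10.8733 = 1.2320 h.

+1.23 h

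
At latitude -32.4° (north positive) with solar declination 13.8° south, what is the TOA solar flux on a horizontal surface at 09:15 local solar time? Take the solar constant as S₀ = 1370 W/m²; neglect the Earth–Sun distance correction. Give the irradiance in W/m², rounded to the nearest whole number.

1020 W/m²

Hour angle H = 15° × (9.25 − 12) = -41.25°.
cos θ_z = sin(-32.4°) sin(-13.8°) + cos(-32.4°) cos(-13.8°) cos(-41.25°) = 0.1278 + 0.6165 = 0.7443.
Top-of-atmosphere irradiance = S₀ cos θ_z = 1370 × 0.7443 = 1019.69 W/m².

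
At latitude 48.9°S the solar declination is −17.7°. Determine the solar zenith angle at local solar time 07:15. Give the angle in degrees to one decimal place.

64.5°

Hour angle H = 15° × (7.25 − 12) = -71.25°.
cos θ_z = sin φ sin δ + cos φ cos δ cos H = (-0.7536)(-0.3040) + (0.6574)(0.9527)(0.3214) = 0.4304.
θ_z = arccos(0.4304) = 64.51°.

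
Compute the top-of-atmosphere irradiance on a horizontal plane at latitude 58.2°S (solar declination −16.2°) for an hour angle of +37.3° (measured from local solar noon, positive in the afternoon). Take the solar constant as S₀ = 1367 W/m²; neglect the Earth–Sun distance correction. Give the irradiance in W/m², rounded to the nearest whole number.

874 W/m²

cos θ_z = sin(-58.2°) sin(-16.2°) + cos(-58.2°) cos(-16.2°) cos(37.30°) = 0.2371 + 0.4025 = 0.6396.
Top-of-atmosphere irradiance = S₀ cos θ_z = 1367 × 0.6396 = 874.33 W/m².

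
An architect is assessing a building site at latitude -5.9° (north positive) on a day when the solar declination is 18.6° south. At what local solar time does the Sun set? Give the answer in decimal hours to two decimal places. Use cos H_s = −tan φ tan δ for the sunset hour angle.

18.13 h

cos H_s = −tan(-5.9°) · tan(-18.6°) = -0.0348, so H_s = arccos(-0.0348) = 91.99°.
Sunset is at 12 + H_s/15 = 12 + 6.133 = 18.133 h local solar time.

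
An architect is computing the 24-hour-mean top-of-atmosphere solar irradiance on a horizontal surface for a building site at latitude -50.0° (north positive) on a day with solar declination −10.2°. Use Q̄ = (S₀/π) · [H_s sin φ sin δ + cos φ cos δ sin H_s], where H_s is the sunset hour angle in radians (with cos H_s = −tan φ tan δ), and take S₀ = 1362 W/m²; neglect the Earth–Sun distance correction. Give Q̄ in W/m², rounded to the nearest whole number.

373 W/m²

−tan φ tan δ = −(-1.1918)(-0.1799) = -0.2144; H_s = arccos(-0.2144) = 102.38°. In radians, H_s = 1.7869.
H_s sin φ sin δ = 1.7869 × -0.7660 × -0.1771 = 0.2424.
cos φ cos δ sin H_s = 0.6428 × 0.9842 × 0.9767 = 0.6179.
Q̄ = (1362/π) × (0.2424 + 0.6179) = 433.54 × 0.8603 = 372.97 W/m².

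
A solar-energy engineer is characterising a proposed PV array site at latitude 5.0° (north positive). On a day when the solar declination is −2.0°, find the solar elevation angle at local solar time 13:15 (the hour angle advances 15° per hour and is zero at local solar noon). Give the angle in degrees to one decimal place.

Hour angle H = 15° × (13.25 − 12) = 18.75°.
With φ = 5.0°, δ = -2.0°, H = 18.75°: sin φ sin δ = -0.0030, cos φ cos δ cos H = 0.9428, so cos θ_z = 0.9398.
θ_z = arccos(0.9398) = 19.98°, so the elevation is 90° − 19.98° = 70.02°.

70.0°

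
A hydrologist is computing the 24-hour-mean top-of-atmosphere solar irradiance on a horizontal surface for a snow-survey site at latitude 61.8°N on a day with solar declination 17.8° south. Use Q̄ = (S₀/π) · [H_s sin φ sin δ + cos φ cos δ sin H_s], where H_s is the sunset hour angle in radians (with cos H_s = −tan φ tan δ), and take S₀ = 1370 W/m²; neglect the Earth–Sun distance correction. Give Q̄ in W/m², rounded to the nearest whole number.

48 W/m²

The sunset hour angle satisfies cos H_s = −tan φ tan δ = 0.5988, giving H_s = 53.22°. In radians, H_s = 0.9289.
H_s sin φ sin δ = 0.9289 × 0.8813 × -0.3057 = -0.2503.
cos φ cos δ sin H_s = 0.4726 × 0.9521 × 0.8010 = 0.3604.
Q̄ = (1370/π) × (-0.2503 + 0.3604) = 436.08 × 0.1101 = 48.01 W/m².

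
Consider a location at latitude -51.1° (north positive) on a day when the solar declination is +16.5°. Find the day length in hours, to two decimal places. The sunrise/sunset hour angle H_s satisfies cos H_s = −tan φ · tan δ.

The sunset hour angle satisfies cos H_s = −tan φ tan δ = 0.3671, giving H_s = 68.46°.
Day length = 2 H_s / 15° h⁻¹ = 136.92° / 15 = 9.128 h.

9.13 hours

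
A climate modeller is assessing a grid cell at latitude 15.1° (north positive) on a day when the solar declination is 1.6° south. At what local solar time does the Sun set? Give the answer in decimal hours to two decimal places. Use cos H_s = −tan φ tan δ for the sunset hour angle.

17.97 h

−tan φ tan δ = −(0.2698)(-0.0279) = 0.0075; H_s = arccos(0.0075) = 89.57°.
Sunset is at 12 + H_s/15 = 12 + 5.971 = 17.971 h local solar time.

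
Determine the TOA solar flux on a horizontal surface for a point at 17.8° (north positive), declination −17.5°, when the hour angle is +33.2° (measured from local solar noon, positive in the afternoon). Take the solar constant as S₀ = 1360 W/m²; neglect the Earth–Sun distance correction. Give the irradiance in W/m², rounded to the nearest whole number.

908 W/m²

With φ = 17.8°, δ = -17.5°, H = 33.20°: sin φ sin δ = -0.0919, cos φ cos δ cos H = 0.7598, so cos θ_z = 0.6679.
Top-of-atmosphere irradiance = S₀ cos θ_z = 1360 × 0.6679 = 908.34 W/m².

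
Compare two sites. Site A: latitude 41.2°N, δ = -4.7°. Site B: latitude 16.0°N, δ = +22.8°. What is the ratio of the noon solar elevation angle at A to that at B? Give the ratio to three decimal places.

A: 90° − |41.2 − (-4.7)| = 44.10°.
B: 90° − |16.0 − (22.8)| = 83.20°.
Ratio A/B = 44.1000 / 83.2000 = 0.5300.

0.530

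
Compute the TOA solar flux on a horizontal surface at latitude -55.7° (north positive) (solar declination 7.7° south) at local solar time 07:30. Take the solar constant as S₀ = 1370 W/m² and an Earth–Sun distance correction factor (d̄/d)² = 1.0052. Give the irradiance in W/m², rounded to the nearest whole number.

Hour angle H = 15° × (7.5 − 12) = -67.50°.
With φ = -55.7°, δ = -7.7°, H = -67.50°: sin φ sin δ = 0.1107, cos φ cos δ cos H = 0.2137, so cos θ_z = 0.3244.
Top-of-atmosphere irradiance = S₀ (d̄/d)² cos θ_z = 1370 × 1.0052 × 0.3244 = 446.74 W/m².

447 W/m²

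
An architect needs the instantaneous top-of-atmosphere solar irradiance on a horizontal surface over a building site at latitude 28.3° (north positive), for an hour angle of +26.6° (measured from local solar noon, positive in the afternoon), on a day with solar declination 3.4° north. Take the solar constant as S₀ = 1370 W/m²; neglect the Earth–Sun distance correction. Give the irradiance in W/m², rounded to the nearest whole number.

1115 W/m²

cos θ_z = sin φ sin δ + cos φ cos δ cos H = (0.4741)(0.0593) + (0.8805)(0.9982)(0.8942) = 0.8140.
Top-of-atmosphere irradiance = S₀ cos θ_z = 1370 × 0.8140 = 1115.18 W/m².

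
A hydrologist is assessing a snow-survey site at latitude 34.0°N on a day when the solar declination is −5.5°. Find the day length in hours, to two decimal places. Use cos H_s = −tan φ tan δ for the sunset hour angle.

−tan φ tan δ = −(0.6745)(-0.0963) = 0.0650; H_s = arccos(0.0650) = 86.27°.
Day length = 2 H_s / 15° h⁻¹ = 172.54° / 15 = 11.503 h.

11.50 hours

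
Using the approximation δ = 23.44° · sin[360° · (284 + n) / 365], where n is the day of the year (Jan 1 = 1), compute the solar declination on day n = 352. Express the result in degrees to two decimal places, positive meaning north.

360 × (284 + 352) / 365 = 627.288°; sin(627.288°) = -0.9989.
δ = 23.44 × -0.9989 = -23.414° ≈ -23.41°.

-23.41°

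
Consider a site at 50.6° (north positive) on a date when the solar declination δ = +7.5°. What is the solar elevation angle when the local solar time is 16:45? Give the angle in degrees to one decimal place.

17.6°

Hour angle H = 15° × (16.75 − 12) = 71.25°.
cos θ_z = sin φ sin δ + cos φ cos δ cos H = (0.7727)(0.1305) + (0.6347)(0.9914)(0.3214) = 0.3031.
θ_z = arccos(0.3031) = 72.36°, so the elevation is 90° − 72.36° = 17.64°.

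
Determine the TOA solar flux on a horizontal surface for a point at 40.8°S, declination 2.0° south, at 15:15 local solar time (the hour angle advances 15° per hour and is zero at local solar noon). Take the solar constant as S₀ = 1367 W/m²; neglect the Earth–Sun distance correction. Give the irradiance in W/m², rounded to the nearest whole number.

Hour angle H = 15° × (15.25 − 12) = 48.75°.
With φ = -40.8°, δ = -2.0°, H = 48.75°: sin φ sin δ = 0.0228, cos φ cos δ cos H = 0.4988, so cos θ_z = 0.5216.
Top-of-atmosphere irradiance = S₀ cos θ_z = 1367 × 0.5216 = 713.03 W/m².

713 W/m²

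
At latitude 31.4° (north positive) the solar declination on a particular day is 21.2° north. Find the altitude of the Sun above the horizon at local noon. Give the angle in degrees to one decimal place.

79.8°

At local solar noon the hour angle is zero, so the elevation is 90° − |φ − δ| = 90° − |31.4° − (21.2°)| = 90° − 10.2° = 79.8°.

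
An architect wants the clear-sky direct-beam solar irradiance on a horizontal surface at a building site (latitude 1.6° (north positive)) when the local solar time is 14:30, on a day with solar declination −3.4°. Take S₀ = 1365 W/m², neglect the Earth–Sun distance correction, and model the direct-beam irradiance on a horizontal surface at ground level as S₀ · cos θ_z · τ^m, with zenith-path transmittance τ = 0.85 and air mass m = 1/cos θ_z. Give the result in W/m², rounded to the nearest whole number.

Hour angle H = 15° × (14.5 − 12) = 37.50°.
cos θ_z = sin φ sin δ + cos φ cos δ cos H = (0.0279)(-0.0593) + (0.9996)(0.9982)(0.7934) = 0.7900.
Air mass m = 1/cos θ_z = 1/0.7900 = 1.266; τ^m = 0.85^1.266 = 0.8140.
Surface direct beam = 1365 × 0.7900 × 0.8140 = 877.78 W/m².

878 W/m²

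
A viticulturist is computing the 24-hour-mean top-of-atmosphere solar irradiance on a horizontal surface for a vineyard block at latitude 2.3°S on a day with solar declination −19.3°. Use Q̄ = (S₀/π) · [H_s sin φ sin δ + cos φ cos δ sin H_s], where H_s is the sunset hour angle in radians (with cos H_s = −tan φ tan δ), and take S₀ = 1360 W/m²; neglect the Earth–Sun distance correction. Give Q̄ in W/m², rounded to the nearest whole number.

417 W/m²

cos H_s = −tan(-2.3°) · tan(-19.3°) = -0.0141, so H_s = arccos(-0.0141) = 90.81°. In radians, H_s = 1.5849.
H_s sin φ sin δ = 1.5849 × -0.0401 × -0.3305 = 0.0210.
cos φ cos δ sin H_s = 0.9992 × 0.9438 × 0.9999 = 0.9430.
Q̄ = (1360/π) × (0.0210 + 0.9430) = 432.90 × 0.9640 = 417.32 W/m².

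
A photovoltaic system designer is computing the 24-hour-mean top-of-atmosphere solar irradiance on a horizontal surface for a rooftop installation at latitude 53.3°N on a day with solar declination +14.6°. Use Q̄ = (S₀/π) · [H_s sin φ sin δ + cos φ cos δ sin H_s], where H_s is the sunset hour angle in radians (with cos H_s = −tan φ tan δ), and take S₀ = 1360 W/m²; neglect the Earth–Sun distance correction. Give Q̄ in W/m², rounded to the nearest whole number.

−tan φ tan δ = −(1.3416)(0.2605) = -0.3495; H_s = arccos(-0.3495) = 110.46°. In radians, H_s = 1.9279.
H_s sin φ sin δ = 1.9279 × 0.8018 × 0.2521 = 0.3897.
cos φ cos δ sin H_s = 0.5976 × 0.9677 × 0.9369 = 0.5418.
Q̄ = (1360/π) × (0.3897 + 0.5418) = 432.90 × 0.9315 = 403.25 W/m².

403 W/m²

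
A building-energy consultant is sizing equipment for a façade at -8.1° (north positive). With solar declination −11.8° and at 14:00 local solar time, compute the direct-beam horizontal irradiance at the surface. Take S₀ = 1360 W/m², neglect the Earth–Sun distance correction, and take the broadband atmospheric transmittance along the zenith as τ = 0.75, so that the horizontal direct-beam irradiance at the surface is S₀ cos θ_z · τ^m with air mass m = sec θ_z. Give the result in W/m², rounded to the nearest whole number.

Hour angle H = 15° × (14 − 12) = 30.00°.
With φ = -8.1°, δ = -11.8°, H = 30.00°: sin φ sin δ = 0.0288, cos φ cos δ cos H = 0.8393, so cos θ_z = 0.8681.
Air mass m = 1/cos θ_z = 1/0.8681 = 1.152; τ^m = 0.75^1.152 = 0.7179.
Surface direct beam = 1360 × 0.8681 × 0.7179 = 847.56 W/m².

848 W/m²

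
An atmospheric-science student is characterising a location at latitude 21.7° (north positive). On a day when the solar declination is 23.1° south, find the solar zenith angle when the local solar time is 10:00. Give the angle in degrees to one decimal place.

Hour angle H = 15° × (10 − 12) = -30.00°.
With φ = 21.7°, δ = -23.1°, H = -30.00°: sin φ sin δ = -0.1451, cos φ cos δ cos H = 0.7401, so cos θ_z = 0.5950.
θ_z = arccos(0.5950) = 53.49°.

53.5°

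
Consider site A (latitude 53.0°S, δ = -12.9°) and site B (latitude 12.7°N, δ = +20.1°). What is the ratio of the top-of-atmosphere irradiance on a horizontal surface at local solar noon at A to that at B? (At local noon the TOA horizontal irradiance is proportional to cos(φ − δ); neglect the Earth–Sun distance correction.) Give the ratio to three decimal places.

0.771

A: cos θ_z = cos(-53.0° − (-12.9°)) = 0.7649.
B: cos θ_z = cos(12.7° − (20.1°)) = 0.9917.
Ratio A/B = 0.7649 / 0.9917 = 0.7713.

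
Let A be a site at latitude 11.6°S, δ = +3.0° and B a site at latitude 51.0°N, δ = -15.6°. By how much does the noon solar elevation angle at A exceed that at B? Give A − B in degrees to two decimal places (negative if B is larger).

+52.00°

A: 90° − |-11.6 − (3.0)| = 75.40°.
B: 90° − |51.0 − (-15.6)| = 23.40°.
A − B = 75.40 − 23.40 = 52.00°.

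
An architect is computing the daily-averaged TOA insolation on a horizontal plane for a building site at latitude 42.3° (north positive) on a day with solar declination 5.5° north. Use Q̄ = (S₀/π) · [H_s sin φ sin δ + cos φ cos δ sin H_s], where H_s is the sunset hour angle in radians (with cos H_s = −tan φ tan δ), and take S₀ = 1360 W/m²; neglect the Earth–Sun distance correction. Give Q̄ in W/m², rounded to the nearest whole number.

cos H_s = −tan(42.3°) · tan(5.5°) = -0.0876, so H_s = arccos(-0.0876) = 95.03°. In radians, H_s = 1.6586.
H_s sin φ sin δ = 1.6586 × 0.6730 × 0.0958 = 0.1069.
cos φ cos δ sin H_s = 0.7396 × 0.9954 × 0.9961 = 0.7333.
Q̄ = (1360/π) × (0.1069 + 0.7333) = 432.90 × 0.8402 = 363.72 W/m².

364 W/m²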